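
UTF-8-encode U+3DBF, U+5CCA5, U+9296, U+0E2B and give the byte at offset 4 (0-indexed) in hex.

0x9C

U+3DBF → 3-byte form E3 B6 BF at offsets 0–2.
U+5CCA5 → 4-byte form F1 9C B2 A5 at offsets 3–6.
Offset 4 falls in char 2's range; it's byte 2 of F1 9C B2 A5 = 0x9C.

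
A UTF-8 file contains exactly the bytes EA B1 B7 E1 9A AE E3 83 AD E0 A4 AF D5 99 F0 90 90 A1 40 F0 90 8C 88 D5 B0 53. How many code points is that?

Byte at offset 0: 0xEA = 11101010 → 3-byte char (#1). Advance 3.
Byte at offset 3: 0xE1 = 11100001 → 3-byte char (#2). Advance 3.
Byte at offset 6: 0xE3 = 11100011 → 3-byte char (#3). Advance 3.
Byte at offset 9: 0xE0 = 11100000 → 3-byte char (#4). Advance 3.
Byte at offset 12: 0xD5 = 11010101 → 2-byte char (#5). Advance 2.
Byte at offset 14: 0xF0 = 11110000 → 4-byte char (#6). Advance 4.
Byte at offset 18: 0x40 = 01000000 → 1-byte char (#7). Advance 1.
Byte at offset 19: 0xF0 = 11110000 → 4-byte char (#8). Advance 4.
Byte at offset 23: 0xD5 = 11010101 → 2-byte char (#9). Advance 2.
Byte at offset 25: 0x53 = 01010011 → 1-byte char (#10). Advance 1.
Reached end at offset 26 after 10 code points.

10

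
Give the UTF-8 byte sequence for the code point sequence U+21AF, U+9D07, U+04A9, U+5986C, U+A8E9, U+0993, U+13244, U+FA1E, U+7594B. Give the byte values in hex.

E2 86 AF E9 B4 87 D2 A9 F1 99 A1 AC EA A3 A9 E0 A6 93 F0 93 89 84 EF A8 9E F1 B5 A5 8B

U+21AF: 3-byte form → E2 86 AF.
U+9D07: 3-byte form → E9 B4 87.
U+04A9: 2-byte form → D2 A9.
U+5986C: 4-byte form → F1 99 A1 AC.
U+A8E9: 3-byte form → EA A3 A9.
U+0993: 3-byte form → E0 A6 93.
U+13244: 4-byte form → F0 93 89 84.
U+FA1E: 3-byte form → EF A8 9E.
U+7594B: 4-byte form → F1 B5 A5 8B.
Concatenated (29 bytes): E2 86 AF E9 B4 87 D2 A9 F1 99 A1 AC EA A3 A9 E0 A6 93 F0 93 89 84 EF A8 9E F1 B5 A5 8B.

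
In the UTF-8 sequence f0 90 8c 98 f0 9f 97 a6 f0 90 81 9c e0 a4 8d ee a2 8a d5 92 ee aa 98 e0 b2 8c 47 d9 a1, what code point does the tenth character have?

Offset 0: leading byte 0xF0 = 11110000 → 4-byte char #1 = F0 90 8C 98.
Offset 4: leading byte 0xF0 = 11110000 → 4-byte char #2 = F0 9F 97 A6.
Offset 8: leading byte 0xF0 = 11110000 → 4-byte char #3 = F0 90 81 9C.
Offset 12: leading byte 0xE0 = 11100000 → 3-byte char #4 = E0 A4 8D.
Offset 15: leading byte 0xEE = 11101110 → 3-byte char #5 = EE A2 8A.
Offset 18: leading byte 0xD5 = 11010101 → 2-byte char #6 = D5 92.
Offset 20: leading byte 0xEE = 11101110 → 3-byte char #7 = EE AA 98.
Offset 23: leading byte 0xE0 = 11100000 → 3-byte char #8 = E0 B2 8C.
Offset 26: leading byte 0x47 = 01000111 → 1-byte char #9 = 47.
Offset 27: leading byte 0xD9 = 11011001 → 2-byte char #10 = D9 A1.
Leading byte 0xD9 = 11011001 matches 110xxxxx → 2-byte sequence.
Byte 1: 0xD9 = 11011001, payload 11001 (5 bits).
Byte 2: 0xA1 = 10100001 (10xxxxxx ✓), payload 100001.
Concatenate: 11001100001 = 0x661 (11 bits → U+0661).

U+0661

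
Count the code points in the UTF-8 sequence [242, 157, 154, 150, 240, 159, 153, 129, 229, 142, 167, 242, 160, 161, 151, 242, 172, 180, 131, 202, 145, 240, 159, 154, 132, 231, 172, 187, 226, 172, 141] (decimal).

9

Byte at offset 0: 0xF2 = 11110010 → 4-byte char (#1). Advance 4.
Byte at offset 4: 0xF0 = 11110000 → 4-byte char (#2). Advance 4.
Byte at offset 8: 0xE5 = 11100101 → 3-byte char (#3). Advance 3.
Byte at offset 11: 0xF2 = 11110010 → 4-byte char (#4). Advance 4.
Byte at offset 15: 0xF2 = 11110010 → 4-byte char (#5). Advance 4.
Byte at offset 19: 0xCA = 11001010 → 2-byte char (#6). Advance 2.
Byte at offset 21: 0xF0 = 11110000 → 4-byte char (#7). Advance 4.
Byte at offset 25: 0xE7 = 11100111 → 3-byte char (#8). Advance 3.
Byte at offset 28: 0xE2 = 11100010 → 3-byte char (#9). Advance 3.
Reached end at offset 31 after 9 code points.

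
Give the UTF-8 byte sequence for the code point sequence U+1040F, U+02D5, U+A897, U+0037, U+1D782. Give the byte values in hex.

U+1040F: 4-byte form → F0 90 90 8F.
U+02D5: 2-byte form → CB 95.
U+A897: 3-byte form → EA A2 97.
U+0037: 1-byte form → 37.
U+1D782: 4-byte form → F0 9D 9E 82.
Concatenated (14 bytes): F0 90 90 8F CB 95 EA A2 97 37 F0 9D 9E 82.

F0 90 90 8F CB 95 EA A2 97 37 F0 9D 9E 82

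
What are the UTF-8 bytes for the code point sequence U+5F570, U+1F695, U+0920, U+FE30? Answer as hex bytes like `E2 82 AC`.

U+5F570: 4-byte form → F1 9F 95 B0.
U+1F695: 4-byte form → F0 9F 9A 95.
U+0920: 3-byte form → E0 A4 A0.
U+FE30: 3-byte form → EF B8 B0.
Concatenated (14 bytes): F1 9F 95 B0 F0 9F 9A 95 E0 A4 A0 EF B8 B0.

F1 9F 95 B0 F0 9F 9A 95 E0 A4 A0 EF B8 B0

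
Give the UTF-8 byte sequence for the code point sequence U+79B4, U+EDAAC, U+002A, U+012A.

U+79B4: 3-byte form → E7 A6 B4.
U+EDAAC: 4-byte form → F3 AD AA AC.
U+002A: 1-byte form → 2A.
U+012A: 2-byte form → C4 AA.
Concatenated (10 bytes): E7 A6 B4 F3 AD AA AC 2A C4 AA.

E7 A6 B4 F3 AD AA AC 2A C4 AA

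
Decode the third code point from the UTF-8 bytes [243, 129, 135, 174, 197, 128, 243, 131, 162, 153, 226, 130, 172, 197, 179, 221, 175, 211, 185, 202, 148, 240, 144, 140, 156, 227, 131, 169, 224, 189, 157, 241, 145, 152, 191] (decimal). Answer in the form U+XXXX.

Offset 0: leading byte 0xF3 = 11110011 → 4-byte char #1 = F3 81 87 AE.
Offset 4: leading byte 0xC5 = 11000101 → 2-byte char #2 = C5 80.
Offset 6: leading byte 0xF3 = 11110011 → 4-byte char #3 = F3 83 A2 99.
Leading byte 0xF3 = 11110011 matches 11110xxx → 4-byte sequence.
Byte 1: 0xF3 = 11110011, payload 011 (3 bits).
Byte 2: 0x83 = 10000011 (10xxxxxx ✓), payload 000011.
Byte 3: 0xA2 = 10100010 (10xxxxxx ✓), payload 100010.
Byte 4: 0x99 = 10011001 (10xxxxxx ✓), payload 011001.
Concatenate: 011000011100010011001 = 0xC3899 (21 bits → U+C3899).

U+C3899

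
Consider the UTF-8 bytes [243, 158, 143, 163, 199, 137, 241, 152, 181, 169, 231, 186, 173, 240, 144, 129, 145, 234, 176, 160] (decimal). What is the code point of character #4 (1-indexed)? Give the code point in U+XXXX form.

Offset 0: leading byte 0xF3 = 11110011 → 4-byte char #1 = F3 9E 8F A3.
Offset 4: leading byte 0xC7 = 11000111 → 2-byte char #2 = C7 89.
Offset 6: leading byte 0xF1 = 11110001 → 4-byte char #3 = F1 98 B5 A9.
Offset 10: leading byte 0xE7 = 11100111 → 3-byte char #4 = E7 BA AD.
Leading byte 0xE7 = 11100111 matches 1110xxxx → 3-byte sequence.
Byte 1: 0xE7 = 11100111, payload 0111 (4 bits).
Byte 2: 0xBA = 10111010 (10xxxxxx ✓), payload 111010.
Byte 3: 0xAD = 10101101 (10xxxxxx ✓), payload 101101.
Concatenate: 0111111010101101 = 0x7EAD (16 bits → U+7EAD).

U+7EAD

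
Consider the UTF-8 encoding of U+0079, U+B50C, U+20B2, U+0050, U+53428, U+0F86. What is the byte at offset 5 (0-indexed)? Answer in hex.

0x82

U+0079 → 1-byte form 79 at offsets 0–0.
U+B50C → 3-byte form EB 94 8C at offsets 1–3.
U+20B2 → 3-byte form E2 82 B2 at offsets 4–6.
Offset 5 falls in char 3's range; it's byte 2 of E2 82 B2 = 0x82.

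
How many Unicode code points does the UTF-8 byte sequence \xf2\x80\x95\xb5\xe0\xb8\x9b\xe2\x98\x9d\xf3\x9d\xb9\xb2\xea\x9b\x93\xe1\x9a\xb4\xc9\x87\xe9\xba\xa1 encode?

8

Byte at offset 0: 0xF2 = 11110010 → 4-byte char (#1). Advance 4.
Byte at offset 4: 0xE0 = 11100000 → 3-byte char (#2). Advance 3.
Byte at offset 7: 0xE2 = 11100010 → 3-byte char (#3). Advance 3.
Byte at offset 10: 0xF3 = 11110011 → 4-byte char (#4). Advance 4.
Byte at offset 14: 0xEA = 11101010 → 3-byte char (#5). Advance 3.
Byte at offset 17: 0xE1 = 11100001 → 3-byte char (#6). Advance 3.
Byte at offset 20: 0xC9 = 11001001 → 2-byte char (#7). Advance 2.
Byte at offset 22: 0xE9 = 11101001 → 3-byte char (#8). Advance 3.
Reached end at offset 25 after 8 code points.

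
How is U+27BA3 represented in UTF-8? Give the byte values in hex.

U+27BA3 = 0x27BA3 = 162723 decimal. In range U+10000–U+10FFFF → 4-byte form: 11110xxx 10xxxxxx 10xxxxxx 10xxxxxx.
Binary (21 bits): 000100111101110100011.
Split 3+6+6+6: 000 | 100111 | 101110 | 100011.
Byte 1: 11110000 = 0xF0.
Byte 2: 10100111 = 0xA7.
Byte 3: 10101110 = 0xAE.
Byte 4: 10100011 = 0xA3.

F0 A7 AE A3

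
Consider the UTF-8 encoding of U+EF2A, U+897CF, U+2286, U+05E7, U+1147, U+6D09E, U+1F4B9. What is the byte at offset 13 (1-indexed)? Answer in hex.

0xE1

1-indexed offset 13 is 0-indexed offset 12.
U+EF2A → 3-byte form EE BC AA at offsets 0–2.
U+897CF → 4-byte form F2 89 9F 8F at offsets 3–6.
U+2286 → 3-byte form E2 8A 86 at offsets 7–9.
U+05E7 → 2-byte form D7 A7 at offsets 10–11.
U+1147 → 3-byte form E1 85 87 at offsets 12–14.
Offset 12 falls in char 5's range; it's byte 1 of E1 85 87 = 0xE1.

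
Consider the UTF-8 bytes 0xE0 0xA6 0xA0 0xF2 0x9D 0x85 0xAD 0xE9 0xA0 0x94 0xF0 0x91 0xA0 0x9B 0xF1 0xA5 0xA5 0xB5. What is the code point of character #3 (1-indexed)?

U+9814

Offset 0: leading byte 0xE0 = 11100000 → 3-byte char #1 = E0 A6 A0.
Offset 3: leading byte 0xF2 = 11110010 → 4-byte char #2 = F2 9D 85 AD.
Offset 7: leading byte 0xE9 = 11101001 → 3-byte char #3 = E9 A0 94.
Leading byte 0xE9 = 11101001 matches 1110xxxx → 3-byte sequence.
Byte 1: 0xE9 = 11101001, payload 1001 (4 bits).
Byte 2: 0xA0 = 10100000 (10xxxxxx ✓), payload 100000.
Byte 3: 0x94 = 10010100 (10xxxxxx ✓), payload 010100.
Concatenate: 1001100000010100 = 0x9814 (16 bits → U+9814).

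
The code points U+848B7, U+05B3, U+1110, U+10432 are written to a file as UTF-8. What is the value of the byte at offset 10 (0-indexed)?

0x90

U+848B7 → 4-byte form F2 84 A2 B7 at offsets 0–3.
U+05B3 → 2-byte form D6 B3 at offsets 4–5.
U+1110 → 3-byte form E1 84 90 at offsets 6–8.
U+10432 → 4-byte form F0 90 90 B2 at offsets 9–12.
Offset 10 falls in char 4's range; it's byte 2 of F0 90 90 B2 = 0x90.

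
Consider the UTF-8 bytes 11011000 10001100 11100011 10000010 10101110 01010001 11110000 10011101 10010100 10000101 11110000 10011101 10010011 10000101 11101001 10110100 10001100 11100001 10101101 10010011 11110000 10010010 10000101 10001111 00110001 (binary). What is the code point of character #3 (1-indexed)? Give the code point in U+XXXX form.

Offset 0: leading byte 0xD8 = 11011000 → 2-byte char #1 = D8 8C.
Offset 2: leading byte 0xE3 = 11100011 → 3-byte char #2 = E3 82 AE.
Offset 5: leading byte 0x51 = 01010001 → 1-byte char #3 = 51.
Leading byte 0x51 = 01010001 matches 0xxxxxxx → 1-byte sequence.
Byte 1: 0x51 = 01010001, payload 1010001 (7 bits).
Concatenate: 1010001 = 0x51 (7 bits → U+0051).

U+0051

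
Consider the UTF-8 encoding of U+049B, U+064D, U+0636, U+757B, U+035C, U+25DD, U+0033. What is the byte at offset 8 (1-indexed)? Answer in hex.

0x95

1-indexed offset 8 is 0-indexed offset 7.
U+049B → 2-byte form D2 9B at offsets 0–1.
U+064D → 2-byte form D9 8D at offsets 2–3.
U+0636 → 2-byte form D8 B6 at offsets 4–5.
U+757B → 3-byte form E7 95 BB at offsets 6–8.
Offset 7 falls in char 4's range; it's byte 2 of E7 95 BB = 0x95.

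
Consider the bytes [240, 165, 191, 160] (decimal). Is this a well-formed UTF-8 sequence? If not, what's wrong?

valid

Leading byte 0xF0 = 11110000 → 4-byte form.
Continuation bytes 0xA5=10100101, 0xBF=10111111, 0xA0=10100000 all match 10xxxxxx.
Decoded value 0x25FE0 is ≥ 0x10000 (shortest form) and not a surrogate.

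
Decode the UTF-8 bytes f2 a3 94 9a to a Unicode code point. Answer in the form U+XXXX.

U+A351A

Leading byte 0xF2 = 11110010 matches 11110xxx → 4-byte sequence.
Byte 1: 0xF2 = 11110010, payload 010 (3 bits).
Byte 2: 0xA3 = 10100011 (10xxxxxx ✓), payload 100011.
Byte 3: 0x94 = 10010100 (10xxxxxx ✓), payload 010100.
Byte 4: 0x9A = 10011010 (10xxxxxx ✓), payload 011010.
Concatenate: 010100011010100011010 = 0xA351A (21 bits → U+A351A).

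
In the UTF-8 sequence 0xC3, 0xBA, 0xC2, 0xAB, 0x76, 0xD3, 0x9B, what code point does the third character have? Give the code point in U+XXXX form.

U+0076

Offset 0: leading byte 0xC3 = 11000011 → 2-byte char #1 = C3 BA.
Offset 2: leading byte 0xC2 = 11000010 → 2-byte char #2 = C2 AB.
Offset 4: leading byte 0x76 = 01110110 → 1-byte char #3 = 76.
Leading byte 0x76 = 01110110 matches 0xxxxxxx → 1-byte sequence.
Byte 1: 0x76 = 01110110, payload 1110110 (7 bits).
Concatenate: 1110110 = 0x76 (7 bits → U+0076).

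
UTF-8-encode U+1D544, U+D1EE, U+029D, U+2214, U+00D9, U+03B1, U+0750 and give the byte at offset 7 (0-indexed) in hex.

U+1D544 → 4-byte form F0 9D 95 84 at offsets 0–3.
U+D1EE → 3-byte form ED 87 AE at offsets 4–6.
U+029D → 2-byte form CA 9D at offsets 7–8.
Offset 7 falls in char 3's range; it's byte 1 of CA 9D = 0xCA.

0xCA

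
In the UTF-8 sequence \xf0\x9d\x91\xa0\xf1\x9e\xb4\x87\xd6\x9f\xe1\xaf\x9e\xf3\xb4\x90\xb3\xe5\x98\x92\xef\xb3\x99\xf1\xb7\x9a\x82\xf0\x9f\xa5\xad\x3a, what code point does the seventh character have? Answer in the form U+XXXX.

Offset 0: leading byte 0xF0 = 11110000 → 4-byte char #1 = F0 9D 91 A0.
Offset 4: leading byte 0xF1 = 11110001 → 4-byte char #2 = F1 9E B4 87.
Offset 8: leading byte 0xD6 = 11010110 → 2-byte char #3 = D6 9F.
Offset 10: leading byte 0xE1 = 11100001 → 3-byte char #4 = E1 AF 9E.
Offset 13: leading byte 0xF3 = 11110011 → 4-byte char #5 = F3 B4 90 B3.
Offset 17: leading byte 0xE5 = 11100101 → 3-byte char #6 = E5 98 92.
Offset 20: leading byte 0xEF = 11101111 → 3-byte char #7 = EF B3 99.
Leading byte 0xEF = 11101111 matches 1110xxxx → 3-byte sequence.
Byte 1: 0xEF = 11101111, payload 1111 (4 bits).
Byte 2: 0xB3 = 10110011 (10xxxxxx ✓), payload 110011.
Byte 3: 0x99 = 10011001 (10xxxxxx ✓), payload 011001.
Concatenate: 1111110011011001 = 0xFCD9 (16 bits → U+FCD9).

U+FCD9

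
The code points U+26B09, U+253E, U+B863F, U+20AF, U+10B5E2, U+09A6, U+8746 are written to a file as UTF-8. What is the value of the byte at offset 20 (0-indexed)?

0xA6

U+26B09 → 4-byte form F0 A6 AC 89 at offsets 0–3.
U+253E → 3-byte form E2 94 BE at offsets 4–6.
U+B863F → 4-byte form F2 B8 98 BF at offsets 7–10.
U+20AF → 3-byte form E2 82 AF at offsets 11–13.
U+10B5E2 → 4-byte form F4 8B 97 A2 at offsets 14–17.
U+09A6 → 3-byte form E0 A6 A6 at offsets 18–20.
Offset 20 falls in char 6's range; it's byte 3 of E0 A6 A6 = 0xA6.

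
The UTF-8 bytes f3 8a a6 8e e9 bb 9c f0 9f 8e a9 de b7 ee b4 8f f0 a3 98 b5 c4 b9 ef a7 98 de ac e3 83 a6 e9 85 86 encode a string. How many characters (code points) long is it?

Byte at offset 0: 0xF3 = 11110011 → 4-byte char (#1). Advance 4.
Byte at offset 4: 0xE9 = 11101001 → 3-byte char (#2). Advance 3.
Byte at offset 7: 0xF0 = 11110000 → 4-byte char (#3). Advance 4.
Byte at offset 11: 0xDE = 11011110 → 2-byte char (#4). Advance 2.
Byte at offset 13: 0xEE = 11101110 → 3-byte char (#5). Advance 3.
Byte at offset 16: 0xF0 = 11110000 → 4-byte char (#6). Advance 4.
Byte at offset 20: 0xC4 = 11000100 → 2-byte char (#7). Advance 2.
Byte at offset 22: 0xEF = 11101111 → 3-byte char (#8). Advance 3.
Byte at offset 25: 0xDE = 11011110 → 2-byte char (#9). Advance 2.
Byte at offset 27: 0xE3 = 11100011 → 3-byte char (#10). Advance 3.
Byte at offset 30: 0xE9 = 11101001 → 3-byte char (#11). Advance 3.
Reached end at offset 33 after 11 code points.

11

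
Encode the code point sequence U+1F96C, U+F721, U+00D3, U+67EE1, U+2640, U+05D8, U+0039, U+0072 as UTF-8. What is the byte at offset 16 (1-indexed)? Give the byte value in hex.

0x80

1-indexed offset 16 is 0-indexed offset 15.
U+1F96C → 4-byte form F0 9F A5 AC at offsets 0–3.
U+F721 → 3-byte form EF 9C A1 at offsets 4–6.
U+00D3 → 2-byte form C3 93 at offsets 7–8.
U+67EE1 → 4-byte form F1 A7 BB A1 at offsets 9–12.
U+2640 → 3-byte form E2 99 80 at offsets 13–15.
Offset 15 falls in char 5's range; it's byte 3 of E2 99 80 = 0x80.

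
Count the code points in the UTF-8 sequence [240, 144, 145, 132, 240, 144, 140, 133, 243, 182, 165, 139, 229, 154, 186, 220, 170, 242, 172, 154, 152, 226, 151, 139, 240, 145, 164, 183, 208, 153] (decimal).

Byte at offset 0: 0xF0 = 11110000 → 4-byte char (#1). Advance 4.
Byte at offset 4: 0xF0 = 11110000 → 4-byte char (#2). Advance 4.
Byte at offset 8: 0xF3 = 11110011 → 4-byte char (#3). Advance 4.
Byte at offset 12: 0xE5 = 11100101 → 3-byte char (#4). Advance 3.
Byte at offset 15: 0xDC = 11011100 → 2-byte char (#5). Advance 2.
Byte at offset 17: 0xF2 = 11110010 → 4-byte char (#6). Advance 4.
Byte at offset 21: 0xE2 = 11100010 → 3-byte char (#7). Advance 3.
Byte at offset 24: 0xF0 = 11110000 → 4-byte char (#8). Advance 4.
Byte at offset 28: 0xD0 = 11010000 → 2-byte char (#9). Advance 2.
Reached end at offset 30 after 9 code points.

9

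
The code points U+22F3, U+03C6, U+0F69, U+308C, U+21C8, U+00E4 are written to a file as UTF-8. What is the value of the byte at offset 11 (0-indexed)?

0xE2

U+22F3 → 3-byte form E2 8B B3 at offsets 0–2.
U+03C6 → 2-byte form CF 86 at offsets 3–4.
U+0F69 → 3-byte form E0 BD A9 at offsets 5–7.
U+308C → 3-byte form E3 82 8C at offsets 8–10.
U+21C8 → 3-byte form E2 87 88 at offsets 11–13.
Offset 11 falls in char 5's range; it's byte 1 of E2 87 88 = 0xE2.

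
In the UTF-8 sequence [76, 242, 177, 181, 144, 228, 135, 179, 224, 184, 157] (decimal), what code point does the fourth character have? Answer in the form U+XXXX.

U+0E1D

Offset 0: leading byte 0x4C = 01001100 → 1-byte char #1 = 4C.
Offset 1: leading byte 0xF2 = 11110010 → 4-byte char #2 = F2 B1 B5 90.
Offset 5: leading byte 0xE4 = 11100100 → 3-byte char #3 = E4 87 B3.
Offset 8: leading byte 0xE0 = 11100000 → 3-byte char #4 = E0 B8 9D.
Leading byte 0xE0 = 11100000 matches 1110xxxx → 3-byte sequence.
Byte 1: 0xE0 = 11100000, payload 0000 (4 bits).
Byte 2: 0xB8 = 10111000 (10xxxxxx ✓), payload 111000.
Byte 3: 0x9D = 10011101 (10xxxxxx ✓), payload 011101.
Concatenate: 0000111000011101 = 0xE1D (16 bits → U+0E1D).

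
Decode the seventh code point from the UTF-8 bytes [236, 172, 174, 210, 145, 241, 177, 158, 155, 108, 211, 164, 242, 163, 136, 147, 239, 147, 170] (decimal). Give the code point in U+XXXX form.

Offset 0: leading byte 0xEC = 11101100 → 3-byte char #1 = EC AC AE.
Offset 3: leading byte 0xD2 = 11010010 → 2-byte char #2 = D2 91.
Offset 5: leading byte 0xF1 = 11110001 → 4-byte char #3 = F1 B1 9E 9B.
Offset 9: leading byte 0x6C = 01101100 → 1-byte char #4 = 6C.
Offset 10: leading byte 0xD3 = 11010011 → 2-byte char #5 = D3 A4.
Offset 12: leading byte 0xF2 = 11110010 → 4-byte char #6 = F2 A3 88 93.
Offset 16: leading byte 0xEF = 11101111 → 3-byte char #7 = EF 93 AA.
Leading byte 0xEF = 11101111 matches 1110xxxx → 3-byte sequence.
Byte 1: 0xEF = 11101111, payload 1111 (4 bits).
Byte 2: 0x93 = 10010011 (10xxxxxx ✓), payload 010011.
Byte 3: 0xAA = 10101010 (10xxxxxx ✓), payload 101010.
Concatenate: 1111010011101010 = 0xF4EA (16 bits → U+F4EA).

U+F4EA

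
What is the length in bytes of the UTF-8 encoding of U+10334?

U+10334 = 0x10334. UTF-8 uses 1 byte below 0x80, 2 below 0x800, 3 below 0x10000, 4 up to 0x10FFFF. 0x10334 is in U+10000–U+10FFFF → 4 bytes.

4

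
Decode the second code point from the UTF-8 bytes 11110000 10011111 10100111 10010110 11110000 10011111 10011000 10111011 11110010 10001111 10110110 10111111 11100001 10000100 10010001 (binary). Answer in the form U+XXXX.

Offset 0: leading byte 0xF0 = 11110000 → 4-byte char #1 = F0 9F A7 96.
Offset 4: leading byte 0xF0 = 11110000 → 4-byte char #2 = F0 9F 98 BB.
Leading byte 0xF0 = 11110000 matches 11110xxx → 4-byte sequence.
Byte 1: 0xF0 = 11110000, payload 000 (3 bits).
Byte 2: 0x9F = 10011111 (10xxxxxx ✓), payload 011111.
Byte 3: 0x98 = 10011000 (10xxxxxx ✓), payload 011000.
Byte 4: 0xBB = 10111011 (10xxxxxx ✓), payload 111011.
Concatenate: 000011111011000111011 = 0x1F63B (21 bits → U+1F63B).

U+1F63B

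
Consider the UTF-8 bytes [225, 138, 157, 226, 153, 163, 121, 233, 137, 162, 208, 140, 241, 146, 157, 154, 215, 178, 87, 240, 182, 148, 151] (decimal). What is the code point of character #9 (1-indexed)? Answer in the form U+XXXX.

Offset 0: leading byte 0xE1 = 11100001 → 3-byte char #1 = E1 8A 9D.
Offset 3: leading byte 0xE2 = 11100010 → 3-byte char #2 = E2 99 A3.
Offset 6: leading byte 0x79 = 01111001 → 1-byte char #3 = 79.
Offset 7: leading byte 0xE9 = 11101001 → 3-byte char #4 = E9 89 A2.
Offset 10: leading byte 0xD0 = 11010000 → 2-byte char #5 = D0 8C.
Offset 12: leading byte 0xF1 = 11110001 → 4-byte char #6 = F1 92 9D 9A.
Offset 16: leading byte 0xD7 = 11010111 → 2-byte char #7 = D7 B2.
Offset 18: leading byte 0x57 = 01010111 → 1-byte char #8 = 57.
Offset 19: leading byte 0xF0 = 11110000 → 4-byte char #9 = F0 B6 94 97.
Leading byte 0xF0 = 11110000 matches 11110xxx → 4-byte sequence.
Byte 1: 0xF0 = 11110000, payload 000 (3 bits).
Byte 2: 0xB6 = 10110110 (10xxxxxx ✓), payload 110110.
Byte 3: 0x94 = 10010100 (10xxxxxx ✓), payload 010100.
Byte 4: 0x97 = 10010111 (10xxxxxx ✓), payload 010111.
Concatenate: 000110110010100010111 = 0x36517 (21 bits → U+36517).

U+36517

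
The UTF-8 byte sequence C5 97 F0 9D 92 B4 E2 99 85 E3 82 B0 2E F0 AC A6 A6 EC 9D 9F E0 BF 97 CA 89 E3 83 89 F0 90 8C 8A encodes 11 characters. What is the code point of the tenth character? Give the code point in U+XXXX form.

Offset 0: leading byte 0xC5 = 11000101 → 2-byte char #1 = C5 97.
Offset 2: leading byte 0xF0 = 11110000 → 4-byte char #2 = F0 9D 92 B4.
Offset 6: leading byte 0xE2 = 11100010 → 3-byte char #3 = E2 99 85.
Offset 9: leading byte 0xE3 = 11100011 → 3-byte char #4 = E3 82 B0.
Offset 12: leading byte 0x2E = 00101110 → 1-byte char #5 = 2E.
Offset 13: leading byte 0xF0 = 11110000 → 4-byte char #6 = F0 AC A6 A6.
Offset 17: leading byte 0xEC = 11101100 → 3-byte char #7 = EC 9D 9F.
Offset 20: leading byte 0xE0 = 11100000 → 3-byte char #8 = E0 BF 97.
Offset 23: leading byte 0xCA = 11001010 → 2-byte char #9 = CA 89.
Offset 25: leading byte 0xE3 = 11100011 → 3-byte char #10 = E3 83 89.
Leading byte 0xE3 = 11100011 matches 1110xxxx → 3-byte sequence.
Byte 1: 0xE3 = 11100011, payload 0011 (4 bits).
Byte 2: 0x83 = 10000011 (10xxxxxx ✓), payload 000011.
Byte 3: 0x89 = 10001001 (10xxxxxx ✓), payload 001001.
Concatenate: 0011000011001001 = 0x30C9 (16 bits → U+30C9).

U+30C9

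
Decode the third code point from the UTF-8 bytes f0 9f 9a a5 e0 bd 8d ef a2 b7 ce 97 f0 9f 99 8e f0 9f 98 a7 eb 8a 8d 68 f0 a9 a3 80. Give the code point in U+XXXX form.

U+F8B7

Offset 0: leading byte 0xF0 = 11110000 → 4-byte char #1 = F0 9F 9A A5.
Offset 4: leading byte 0xE0 = 11100000 → 3-byte char #2 = E0 BD 8D.
Offset 7: leading byte 0xEF = 11101111 → 3-byte char #3 = EF A2 B7.
Leading byte 0xEF = 11101111 matches 1110xxxx → 3-byte sequence.
Byte 1: 0xEF = 11101111, payload 1111 (4 bits).
Byte 2: 0xA2 = 10100010 (10xxxxxx ✓), payload 100010.
Byte 3: 0xB7 = 10110111 (10xxxxxx ✓), payload 110111.
Concatenate: 1111100010110111 = 0xF8B7 (16 bits → U+F8B7).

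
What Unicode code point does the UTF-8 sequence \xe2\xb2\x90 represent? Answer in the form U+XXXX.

Leading byte 0xE2 = 11100010 matches 1110xxxx → 3-byte sequence.
Byte 1: 0xE2 = 11100010, payload 0010 (4 bits).
Byte 2: 0xB2 = 10110010 (10xxxxxx ✓), payload 110010.
Byte 3: 0x90 = 10010000 (10xxxxxx ✓), payload 010000.
Concatenate: 0010110010010000 = 0x2C90 (16 bits → U+2C90).

U+2C90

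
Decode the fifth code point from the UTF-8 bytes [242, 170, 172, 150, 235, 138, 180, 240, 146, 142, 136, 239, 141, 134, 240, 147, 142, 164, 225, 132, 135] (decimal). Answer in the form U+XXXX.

U+133A4

Offset 0: leading byte 0xF2 = 11110010 → 4-byte char #1 = F2 AA AC 96.
Offset 4: leading byte 0xEB = 11101011 → 3-byte char #2 = EB 8A B4.
Offset 7: leading byte 0xF0 = 11110000 → 4-byte char #3 = F0 92 8E 88.
Offset 11: leading byte 0xEF = 11101111 → 3-byte char #4 = EF 8D 86.
Offset 14: leading byte 0xF0 = 11110000 → 4-byte char #5 = F0 93 8E A4.
Leading byte 0xF0 = 11110000 matches 11110xxx → 4-byte sequence.
Byte 1: 0xF0 = 11110000, payload 000 (3 bits).
Byte 2: 0x93 = 10010011 (10xxxxxx ✓), payload 010011.
Byte 3: 0x8E = 10001110 (10xxxxxx ✓), payload 001110.
Byte 4: 0xA4 = 10100100 (10xxxxxx ✓), payload 100100.
Concatenate: 000010011001110100100 = 0x133A4 (21 bits → U+133A4).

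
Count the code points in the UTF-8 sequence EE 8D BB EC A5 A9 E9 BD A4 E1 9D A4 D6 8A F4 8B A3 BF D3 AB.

7

Byte at offset 0: 0xEE = 11101110 → 3-byte char (#1). Advance 3.
Byte at offset 3: 0xEC = 11101100 → 3-byte char (#2). Advance 3.
Byte at offset 6: 0xE9 = 11101001 → 3-byte char (#3). Advance 3.
Byte at offset 9: 0xE1 = 11100001 → 3-byte char (#4). Advance 3.
Byte at offset 12: 0xD6 = 11010110 → 2-byte char (#5). Advance 2.
Byte at offset 14: 0xF4 = 11110100 → 4-byte char (#6). Advance 4.
Byte at offset 18: 0xD3 = 11010011 → 2-byte char (#7). Advance 2.
Reached end at offset 20 after 7 code points.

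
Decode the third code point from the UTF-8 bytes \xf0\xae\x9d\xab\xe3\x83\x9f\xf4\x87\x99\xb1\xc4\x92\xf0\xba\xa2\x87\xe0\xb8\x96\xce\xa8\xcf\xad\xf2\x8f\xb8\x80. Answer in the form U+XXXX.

U+107671

Offset 0: leading byte 0xF0 = 11110000 → 4-byte char #1 = F0 AE 9D AB.
Offset 4: leading byte 0xE3 = 11100011 → 3-byte char #2 = E3 83 9F.
Offset 7: leading byte 0xF4 = 11110100 → 4-byte char #3 = F4 87 99 B1.
Leading byte 0xF4 = 11110100 matches 11110xxx → 4-byte sequence.
Byte 1: 0xF4 = 11110100, payload 100 (3 bits).
Byte 2: 0x87 = 10000111 (10xxxxxx ✓), payload 000111.
Byte 3: 0x99 = 10011001 (10xxxxxx ✓), payload 011001.
Byte 4: 0xB1 = 10110001 (10xxxxxx ✓), payload 110001.
Concatenate: 100000111011001110001 = 0x107671 (21 bits → U+107671).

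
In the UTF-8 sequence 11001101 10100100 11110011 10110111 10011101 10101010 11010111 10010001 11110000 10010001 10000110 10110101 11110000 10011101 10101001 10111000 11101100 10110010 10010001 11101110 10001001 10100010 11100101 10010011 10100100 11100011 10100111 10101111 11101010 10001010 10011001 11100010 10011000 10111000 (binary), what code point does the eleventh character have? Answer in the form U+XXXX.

U+2638

Offset 0: leading byte 0xCD = 11001101 → 2-byte char #1 = CD A4.
Offset 2: leading byte 0xF3 = 11110011 → 4-byte char #2 = F3 B7 9D AA.
Offset 6: leading byte 0xD7 = 11010111 → 2-byte char #3 = D7 91.
Offset 8: leading byte 0xF0 = 11110000 → 4-byte char #4 = F0 91 86 B5.
Offset 12: leading byte 0xF0 = 11110000 → 4-byte char #5 = F0 9D A9 B8.
Offset 16: leading byte 0xEC = 11101100 → 3-byte char #6 = EC B2 91.
Offset 19: leading byte 0xEE = 11101110 → 3-byte char #7 = EE 89 A2.
Offset 22: leading byte 0xE5 = 11100101 → 3-byte char #8 = E5 93 A4.
Offset 25: leading byte 0xE3 = 11100011 → 3-byte char #9 = E3 A7 AF.
Offset 28: leading byte 0xEA = 11101010 → 3-byte char #10 = EA 8A 99.
Offset 31: leading byte 0xE2 = 11100010 → 3-byte char #11 = E2 98 B8.
Leading byte 0xE2 = 11100010 matches 1110xxxx → 3-byte sequence.
Byte 1: 0xE2 = 11100010, payload 0010 (4 bits).
Byte 2: 0x98 = 10011000 (10xxxxxx ✓), payload 011000.
Byte 3: 0xB8 = 10111000 (10xxxxxx ✓), payload 111000.
Concatenate: 0010011000111000 = 0x2638 (16 bits → U+2638).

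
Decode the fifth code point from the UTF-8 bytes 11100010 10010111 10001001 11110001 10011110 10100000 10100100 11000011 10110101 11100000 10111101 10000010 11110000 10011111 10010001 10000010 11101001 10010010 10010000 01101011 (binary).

U+1F442

Offset 0: leading byte 0xE2 = 11100010 → 3-byte char #1 = E2 97 89.
Offset 3: leading byte 0xF1 = 11110001 → 4-byte char #2 = F1 9E A0 A4.
Offset 7: leading byte 0xC3 = 11000011 → 2-byte char #3 = C3 B5.
Offset 9: leading byte 0xE0 = 11100000 → 3-byte char #4 = E0 BD 82.
Offset 12: leading byte 0xF0 = 11110000 → 4-byte char #5 = F0 9F 91 82.
Leading byte 0xF0 = 11110000 matches 11110xxx → 4-byte sequence.
Byte 1: 0xF0 = 11110000, payload 000 (3 bits).
Byte 2: 0x9F = 10011111 (10xxxxxx ✓), payload 011111.
Byte 3: 0x91 = 10010001 (10xxxxxx ✓), payload 010001.
Byte 4: 0x82 = 10000010 (10xxxxxx ✓), payload 000010.
Concatenate: 000011111010001000010 = 0x1F442 (21 bits → U+1F442).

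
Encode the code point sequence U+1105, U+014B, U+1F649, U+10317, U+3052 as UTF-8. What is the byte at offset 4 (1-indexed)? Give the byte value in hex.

1-indexed offset 4 is 0-indexed offset 3.
U+1105 → 3-byte form E1 84 85 at offsets 0–2.
U+014B → 2-byte form C5 8B at offsets 3–4.
Offset 3 falls in char 2's range; it's byte 1 of C5 8B = 0xC5.

0xC5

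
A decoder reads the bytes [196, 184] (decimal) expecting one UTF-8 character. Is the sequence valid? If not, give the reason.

Leading byte 0xC4 = 11000100 → 2-byte form.
Continuation bytes 0xB8=10111000 all match 10xxxxxx.
Decoded value 0x138 is ≥ 0x80 (shortest form) and not a surrogate.

valid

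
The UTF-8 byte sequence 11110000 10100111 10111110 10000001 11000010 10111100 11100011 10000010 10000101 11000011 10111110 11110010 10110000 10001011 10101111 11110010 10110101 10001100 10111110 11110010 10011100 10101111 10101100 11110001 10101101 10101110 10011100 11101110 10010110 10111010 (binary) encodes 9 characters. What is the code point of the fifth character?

Offset 0: leading byte 0xF0 = 11110000 → 4-byte char #1 = F0 A7 BE 81.
Offset 4: leading byte 0xC2 = 11000010 → 2-byte char #2 = C2 BC.
Offset 6: leading byte 0xE3 = 11100011 → 3-byte char #3 = E3 82 85.
Offset 9: leading byte 0xC3 = 11000011 → 2-byte char #4 = C3 BE.
Offset 11: leading byte 0xF2 = 11110010 → 4-byte char #5 = F2 B0 8B AF.
Leading byte 0xF2 = 11110010 matches 11110xxx → 4-byte sequence.
Byte 1: 0xF2 = 11110010, payload 010 (3 bits).
Byte 2: 0xB0 = 10110000 (10xxxxxx ✓), payload 110000.
Byte 3: 0x8B = 10001011 (10xxxxxx ✓), payload 001011.
Byte 4: 0xAF = 10101111 (10xxxxxx ✓), payload 101111.
Concatenate: 010110000001011101111 = 0xB02EF (21 bits → U+B02EF).

U+B02EF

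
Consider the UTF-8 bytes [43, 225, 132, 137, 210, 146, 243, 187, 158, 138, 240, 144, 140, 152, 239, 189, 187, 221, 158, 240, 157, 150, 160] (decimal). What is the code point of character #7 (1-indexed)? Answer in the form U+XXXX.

Offset 0: leading byte 0x2B = 00101011 → 1-byte char #1 = 2B.
Offset 1: leading byte 0xE1 = 11100001 → 3-byte char #2 = E1 84 89.
Offset 4: leading byte 0xD2 = 11010010 → 2-byte char #3 = D2 92.
Offset 6: leading byte 0xF3 = 11110011 → 4-byte char #4 = F3 BB 9E 8A.
Offset 10: leading byte 0xF0 = 11110000 → 4-byte char #5 = F0 90 8C 98.
Offset 14: leading byte 0xEF = 11101111 → 3-byte char #6 = EF BD BB.
Offset 17: leading byte 0xDD = 11011101 → 2-byte char #7 = DD 9E.
Leading byte 0xDD = 11011101 matches 110xxxxx → 2-byte sequence.
Byte 1: 0xDD = 11011101, payload 11101 (5 bits).
Byte 2: 0x9E = 10011110 (10xxxxxx ✓), payload 011110.
Concatenate: 11101011110 = 0x75E (11 bits → U+075E).

U+075E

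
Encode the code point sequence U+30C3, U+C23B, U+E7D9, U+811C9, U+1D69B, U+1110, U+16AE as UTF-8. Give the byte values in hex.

U+30C3: 3-byte form → E3 83 83.
U+C23B: 3-byte form → EC 88 BB.
U+E7D9: 3-byte form → EE 9F 99.
U+811C9: 4-byte form → F2 81 87 89.
U+1D69B: 4-byte form → F0 9D 9A 9B.
U+1110: 3-byte form → E1 84 90.
U+16AE: 3-byte form → E1 9A AE.
Concatenated (23 bytes): E3 83 83 EC 88 BB EE 9F 99 F2 81 87 89 F0 9D 9A 9B E1 84 90 E1 9A AE.

E3 83 83 EC 88 BB EE 9F 99 F2 81 87 89 F0 9D 9A 9B E1 84 90 E1 9A AE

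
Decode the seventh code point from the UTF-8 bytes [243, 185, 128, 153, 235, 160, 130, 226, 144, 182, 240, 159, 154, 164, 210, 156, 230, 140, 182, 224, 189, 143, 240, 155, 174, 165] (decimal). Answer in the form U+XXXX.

Offset 0: leading byte 0xF3 = 11110011 → 4-byte char #1 = F3 B9 80 99.
Offset 4: leading byte 0xEB = 11101011 → 3-byte char #2 = EB A0 82.
Offset 7: leading byte 0xE2 = 11100010 → 3-byte char #3 = E2 90 B6.
Offset 10: leading byte 0xF0 = 11110000 → 4-byte char #4 = F0 9F 9A A4.
Offset 14: leading byte 0xD2 = 11010010 → 2-byte char #5 = D2 9C.
Offset 16: leading byte 0xE6 = 11100110 → 3-byte char #6 = E6 8C B6.
Offset 19: leading byte 0xE0 = 11100000 → 3-byte char #7 = E0 BD 8F.
Leading byte 0xE0 = 11100000 matches 1110xxxx → 3-byte sequence.
Byte 1: 0xE0 = 11100000, payload 0000 (4 bits).
Byte 2: 0xBD = 10111101 (10xxxxxx ✓), payload 111101.
Byte 3: 0x8F = 10001111 (10xxxxxx ✓), payload 001111.
Concatenate: 0000111101001111 = 0xF4F (16 bits → U+0F4F).

U+0F4F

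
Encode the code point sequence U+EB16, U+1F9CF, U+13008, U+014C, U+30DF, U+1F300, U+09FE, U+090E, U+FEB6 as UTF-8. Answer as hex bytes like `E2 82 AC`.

EE AC 96 F0 9F A7 8F F0 93 80 88 C5 8C E3 83 9F F0 9F 8C 80 E0 A7 BE E0 A4 8E EF BA B6

U+EB16: 3-byte form → EE AC 96.
U+1F9CF: 4-byte form → F0 9F A7 8F.
U+13008: 4-byte form → F0 93 80 88.
U+014C: 2-byte form → C5 8C.
U+30DF: 3-byte form → E3 83 9F.
U+1F300: 4-byte form → F0 9F 8C 80.
U+09FE: 3-byte form → E0 A7 BE.
U+090E: 3-byte form → E0 A4 8E.
U+FEB6: 3-byte form → EF BA B6.
Concatenated (29 bytes): EE AC 96 F0 9F A7 8F F0 93 80 88 C5 8C E3 83 9F F0 9F 8C 80 E0 A7 BE E0 A4 8E EF BA B6.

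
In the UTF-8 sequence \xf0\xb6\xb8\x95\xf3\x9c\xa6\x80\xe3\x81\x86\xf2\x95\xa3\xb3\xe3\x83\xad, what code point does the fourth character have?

Offset 0: leading byte 0xF0 = 11110000 → 4-byte char #1 = F0 B6 B8 95.
Offset 4: leading byte 0xF3 = 11110011 → 4-byte char #2 = F3 9C A6 80.
Offset 8: leading byte 0xE3 = 11100011 → 3-byte char #3 = E3 81 86.
Offset 11: leading byte 0xF2 = 11110010 → 4-byte char #4 = F2 95 A3 B3.
Leading byte 0xF2 = 11110010 matches 11110xxx → 4-byte sequence.
Byte 1: 0xF2 = 11110010, payload 010 (3 bits).
Byte 2: 0x95 = 10010101 (10xxxxxx ✓), payload 010101.
Byte 3: 0xA3 = 10100011 (10xxxxxx ✓), payload 100011.
Byte 4: 0xB3 = 10110011 (10xxxxxx ✓), payload 110011.
Concatenate: 010010101100011110011 = 0x958F3 (21 bits → U+958F3).

U+958F3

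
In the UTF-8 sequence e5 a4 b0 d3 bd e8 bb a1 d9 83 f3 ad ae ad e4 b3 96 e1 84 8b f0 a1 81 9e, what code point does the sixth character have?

Offset 0: leading byte 0xE5 = 11100101 → 3-byte char #1 = E5 A4 B0.
Offset 3: leading byte 0xD3 = 11010011 → 2-byte char #2 = D3 BD.
Offset 5: leading byte 0xE8 = 11101000 → 3-byte char #3 = E8 BB A1.
Offset 8: leading byte 0xD9 = 11011001 → 2-byte char #4 = D9 83.
Offset 10: leading byte 0xF3 = 11110011 → 4-byte char #5 = F3 AD AE AD.
Offset 14: leading byte 0xE4 = 11100100 → 3-byte char #6 = E4 B3 96.
Leading byte 0xE4 = 11100100 matches 1110xxxx → 3-byte sequence.
Byte 1: 0xE4 = 11100100, payload 0100 (4 bits).
Byte 2: 0xB3 = 10110011 (10xxxxxx ✓), payload 110011.
Byte 3: 0x96 = 10010110 (10xxxxxx ✓), payload 010110.
Concatenate: 0100110011010110 = 0x4CD6 (16 bits → U+4CD6).

U+4CD6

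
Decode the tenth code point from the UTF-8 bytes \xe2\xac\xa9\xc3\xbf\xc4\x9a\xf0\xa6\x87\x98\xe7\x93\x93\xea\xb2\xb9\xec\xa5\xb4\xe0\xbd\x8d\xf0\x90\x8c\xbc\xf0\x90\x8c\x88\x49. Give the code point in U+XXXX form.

U+10308

Offset 0: leading byte 0xE2 = 11100010 → 3-byte char #1 = E2 AC A9.
Offset 3: leading byte 0xC3 = 11000011 → 2-byte char #2 = C3 BF.
Offset 5: leading byte 0xC4 = 11000100 → 2-byte char #3 = C4 9A.
Offset 7: leading byte 0xF0 = 11110000 → 4-byte char #4 = F0 A6 87 98.
Offset 11: leading byte 0xE7 = 11100111 → 3-byte char #5 = E7 93 93.
Offset 14: leading byte 0xEA = 11101010 → 3-byte char #6 = EA B2 B9.
Offset 17: leading byte 0xEC = 11101100 → 3-byte char #7 = EC A5 B4.
Offset 20: leading byte 0xE0 = 11100000 → 3-byte char #8 = E0 BD 8D.
Offset 23: leading byte 0xF0 = 11110000 → 4-byte char #9 = F0 90 8C BC.
Offset 27: leading byte 0xF0 = 11110000 → 4-byte char #10 = F0 90 8C 88.
Leading byte 0xF0 = 11110000 matches 11110xxx → 4-byte sequence.
Byte 1: 0xF0 = 11110000, payload 000 (3 bits).
Byte 2: 0x90 = 10010000 (10xxxxxx ✓), payload 010000.
Byte 3: 0x8C = 10001100 (10xxxxxx ✓), payload 001100.
Byte 4: 0x88 = 10001000 (10xxxxxx ✓), payload 001000.
Concatenate: 000010000001100001000 = 0x10308 (21 bits → U+10308).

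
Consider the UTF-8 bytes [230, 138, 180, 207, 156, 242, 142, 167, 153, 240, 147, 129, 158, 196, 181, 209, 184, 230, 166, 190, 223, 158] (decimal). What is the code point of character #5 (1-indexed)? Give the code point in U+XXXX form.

Offset 0: leading byte 0xE6 = 11100110 → 3-byte char #1 = E6 8A B4.
Offset 3: leading byte 0xCF = 11001111 → 2-byte char #2 = CF 9C.
Offset 5: leading byte 0xF2 = 11110010 → 4-byte char #3 = F2 8E A7 99.
Offset 9: leading byte 0xF0 = 11110000 → 4-byte char #4 = F0 93 81 9E.
Offset 13: leading byte 0xC4 = 11000100 → 2-byte char #5 = C4 B5.
Leading byte 0xC4 = 11000100 matches 110xxxxx → 2-byte sequence.
Byte 1: 0xC4 = 11000100, payload 00100 (5 bits).
Byte 2: 0xB5 = 10110101 (10xxxxxx ✓), payload 110101.
Concatenate: 00100110101 = 0x135 (11 bits → U+0135).

U+0135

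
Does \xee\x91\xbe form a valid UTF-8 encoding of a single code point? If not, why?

valid

Leading byte 0xEE = 11101110 → 3-byte form.
Continuation bytes 0x91=10010001, 0xBE=10111110 all match 10xxxxxx.
Decoded value 0xE47E is ≥ 0x800 (shortest form) and not a surrogate.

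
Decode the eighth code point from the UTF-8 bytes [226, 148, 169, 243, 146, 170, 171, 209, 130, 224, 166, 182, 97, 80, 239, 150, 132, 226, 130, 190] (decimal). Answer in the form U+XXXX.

Offset 0: leading byte 0xE2 = 11100010 → 3-byte char #1 = E2 94 A9.
Offset 3: leading byte 0xF3 = 11110011 → 4-byte char #2 = F3 92 AA AB.
Offset 7: leading byte 0xD1 = 11010001 → 2-byte char #3 = D1 82.
Offset 9: leading byte 0xE0 = 11100000 → 3-byte char #4 = E0 A6 B6.
Offset 12: leading byte 0x61 = 01100001 → 1-byte char #5 = 61.
Offset 13: leading byte 0x50 = 01010000 → 1-byte char #6 = 50.
Offset 14: leading byte 0xEF = 11101111 → 3-byte char #7 = EF 96 84.
Offset 17: leading byte 0xE2 = 11100010 → 3-byte char #8 = E2 82 BE.
Leading byte 0xE2 = 11100010 matches 1110xxxx → 3-byte sequence.
Byte 1: 0xE2 = 11100010, payload 0010 (4 bits).
Byte 2: 0x82 = 10000010 (10xxxxxx ✓), payload 000010.
Byte 3: 0xBE = 10111110 (10xxxxxx ✓), payload 111110.
Concatenate: 0010000010111110 = 0x20BE (16 bits → U+20BE).

U+20BE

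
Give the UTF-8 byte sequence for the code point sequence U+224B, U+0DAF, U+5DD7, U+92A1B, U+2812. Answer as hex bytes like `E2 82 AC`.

U+224B: 3-byte form → E2 89 8B.
U+0DAF: 3-byte form → E0 B6 AF.
U+5DD7: 3-byte form → E5 B7 97.
U+92A1B: 4-byte form → F2 92 A8 9B.
U+2812: 3-byte form → E2 A0 92.
Concatenated (16 bytes): E2 89 8B E0 B6 AF E5 B7 97 F2 92 A8 9B E2 A0 92.

E2 89 8B E0 B6 AF E5 B7 97 F2 92 A8 9B E2 A0 92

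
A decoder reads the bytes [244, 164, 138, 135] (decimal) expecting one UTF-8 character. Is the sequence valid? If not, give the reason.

invalid (encodes a value above U+10FFFF)

Leading byte 0xF4 = 11110100 → 4-byte form.
Payload = 0x124287, which exceeds U+10FFFF, the maximum Unicode code point. (Leading bytes F5–FF, or F4 followed by ≥ 0x90, are invalid.)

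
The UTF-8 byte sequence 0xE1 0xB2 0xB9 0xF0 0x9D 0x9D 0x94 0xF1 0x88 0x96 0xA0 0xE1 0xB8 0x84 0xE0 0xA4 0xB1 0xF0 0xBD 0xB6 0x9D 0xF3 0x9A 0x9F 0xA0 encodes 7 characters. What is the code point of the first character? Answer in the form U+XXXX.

U+1CB9

Offset 0: leading byte 0xE1 = 11100001 → 3-byte char #1 = E1 B2 B9.
Leading byte 0xE1 = 11100001 matches 1110xxxx → 3-byte sequence.
Byte 1: 0xE1 = 11100001, payload 0001 (4 bits).
Byte 2: 0xB2 = 10110010 (10xxxxxx ✓), payload 110010.
Byte 3: 0xB9 = 10111001 (10xxxxxx ✓), payload 111001.
Concatenate: 0001110010111001 = 0x1CB9 (16 bits → U+1CB9).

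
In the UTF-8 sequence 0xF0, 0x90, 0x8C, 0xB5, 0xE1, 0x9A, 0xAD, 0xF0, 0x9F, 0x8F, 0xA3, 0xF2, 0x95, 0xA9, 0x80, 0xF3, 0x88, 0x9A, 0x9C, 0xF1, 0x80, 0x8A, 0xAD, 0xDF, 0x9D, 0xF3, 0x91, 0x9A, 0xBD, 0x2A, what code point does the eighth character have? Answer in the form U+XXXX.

Offset 0: leading byte 0xF0 = 11110000 → 4-byte char #1 = F0 90 8C B5.
Offset 4: leading byte 0xE1 = 11100001 → 3-byte char #2 = E1 9A AD.
Offset 7: leading byte 0xF0 = 11110000 → 4-byte char #3 = F0 9F 8F A3.
Offset 11: leading byte 0xF2 = 11110010 → 4-byte char #4 = F2 95 A9 80.
Offset 15: leading byte 0xF3 = 11110011 → 4-byte char #5 = F3 88 9A 9C.
Offset 19: leading byte 0xF1 = 11110001 → 4-byte char #6 = F1 80 8A AD.
Offset 23: leading byte 0xDF = 11011111 → 2-byte char #7 = DF 9D.
Offset 25: leading byte 0xF3 = 11110011 → 4-byte char #8 = F3 91 9A BD.
Leading byte 0xF3 = 11110011 matches 11110xxx → 4-byte sequence.
Byte 1: 0xF3 = 11110011, payload 011 (3 bits).
Byte 2: 0x91 = 10010001 (10xxxxxx ✓), payload 010001.
Byte 3: 0x9A = 10011010 (10xxxxxx ✓), payload 011010.
Byte 4: 0xBD = 10111101 (10xxxxxx ✓), payload 111101.
Concatenate: 011010001011010111101 = 0xD16BD (21 bits → U+D16BD).

U+D16BD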